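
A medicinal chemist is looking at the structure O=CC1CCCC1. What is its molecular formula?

Walk through each heavy atom and fill implicit hydrogens from standard valence (C 4, N 3, O 2, S 2, halogen 1):
  atom 1: O, bond orders sum to 2 (valence 2) → 0 H
  atom 2: C, bond orders sum to 3 (valence 4) → 1 H
  atom 3: C, bond orders sum to 3 (valence 4) → 1 H
  atom 4: C, bond orders sum to 2 (valence 4) → 2 H
  atom 5: C, bond orders sum to 2 (valence 4) → 2 H
  atom 6: C, bond orders sum to 2 (valence 4) → 2 H
  atom 7: C, bond orders sum to 2 (valence 4) → 2 H
Totals → C:6, H:10, O:1.
In Hill order: C6H10O.

C6H10O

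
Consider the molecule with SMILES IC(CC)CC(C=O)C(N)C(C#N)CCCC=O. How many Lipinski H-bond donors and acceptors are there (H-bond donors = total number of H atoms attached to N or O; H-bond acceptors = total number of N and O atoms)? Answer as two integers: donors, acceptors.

Donors: find every N or O and count the H atoms it carries.
  atom 8 (O): bond orders sum to 2 → 0 H
  atom 10 (N): bond orders sum to 1 → 2 H
  atom 13 (N): bond orders sum to 3 → 0 H
  atom 18 (O): bond orders sum to 2 → 0 H
Lipinski HBD = 2.
Acceptors: N atoms = 2, O atoms = 2 → HBA = 4.

2, 4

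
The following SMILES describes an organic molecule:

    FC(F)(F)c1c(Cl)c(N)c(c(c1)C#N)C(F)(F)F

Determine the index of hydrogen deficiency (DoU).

6

Molecular formula: C9H3ClF6N2.
DoU = (2C + 2 + N − H − X) / 2, where X is the halogen count and O/S are ignored.
    = (2·9 + 2 + 2 − 3 − 7) / 2 = 12 / 2 = 6.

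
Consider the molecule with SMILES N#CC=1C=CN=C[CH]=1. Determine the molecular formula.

Walk through each heavy atom and fill implicit hydrogens from standard valence (C 4, N 3, O 2, S 2, halogen 1):
  atom 1: N, bond orders sum to 3 (valence 3) → 0 H
  atom 2: C, bond orders sum to 4 (valence 4) → 0 H
  atom 3: C, bond orders sum to 4 (valence 4) → 0 H
  atom 4: C, bond orders sum to 3 (valence 4) → 1 H
  atom 5: C, bond orders sum to 3 (valence 4) → 1 H
  atom 6: N, bond orders sum to 3 (valence 3) → 0 H
  atom 7: C, bond orders sum to 3 (valence 4) → 1 H
  atom 8: C with explicit H count 1
Totals → C:6, H:4, N:2.
In Hill order: C6H4N2.

C6H4N2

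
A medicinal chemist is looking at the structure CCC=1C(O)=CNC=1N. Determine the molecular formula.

Walk through each heavy atom and fill implicit hydrogens from standard valence (C 4, N 3, O 2, S 2, halogen 1):
  atom 1: C, bond orders sum to 1 (valence 4) → 3 H
  atom 2: C, bond orders sum to 2 (valence 4) → 2 H
  atom 3: C, bond orders sum to 4 (valence 4) → 0 H
  atom 4: C, bond orders sum to 4 (valence 4) → 0 H
  atom 5: O, bond orders sum to 1 (valence 2) → 1 H
  atom 6: C, bond orders sum to 3 (valence 4) → 1 H
  atom 7: N, bond orders sum to 2 (valence 3) → 1 H
  atom 8: C, bond orders sum to 4 (valence 4) → 0 H
  atom 9: N, bond orders sum to 1 (valence 3) → 2 H
Totals → C:6, H:10, N:2, O:1.
In Hill order: C6H10N2O.

C6H10N2O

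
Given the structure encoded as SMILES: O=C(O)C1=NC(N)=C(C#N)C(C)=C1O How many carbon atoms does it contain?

8

Count every carbon token in the SMILES (each C, including those in ring-closure positions and inside branches).
Carbon count: 8.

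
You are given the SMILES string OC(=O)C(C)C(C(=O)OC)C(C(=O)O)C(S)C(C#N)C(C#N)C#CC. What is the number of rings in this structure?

0

In SMILES, each pair of matching ring-closure digits denotes one ring-closing bond; the number of such bonds equals the number of independent rings.
Ring-closure bonds here: 0.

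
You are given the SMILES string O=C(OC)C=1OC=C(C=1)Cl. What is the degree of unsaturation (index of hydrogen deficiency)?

Degree of unsaturation = (number of rings) + (number of π bonds).
Ring closures in the SMILES: 1.
π bonds: 3 double bonds (each 1 DoU) → 3 DoU from unsaturation.
Total DoU = 1 + 3 = 4.

4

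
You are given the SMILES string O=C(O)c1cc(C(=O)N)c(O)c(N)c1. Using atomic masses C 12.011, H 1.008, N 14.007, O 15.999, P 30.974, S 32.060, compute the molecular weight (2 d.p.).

First, the molecular formula is C8H8N2O4 (counting implicit H from valence).
  C: 8 × 12.011 = 96.088
  H: 8 × 1.008 = 8.064
  N: 2 × 14.007 = 28.014
  O: 4 × 15.999 = 63.996
Sum: 8×12.011 + 8×1.008 + 2×14.007 + 4×15.999 = 196.162 → 196.16 g/mol.

196.16 g/mol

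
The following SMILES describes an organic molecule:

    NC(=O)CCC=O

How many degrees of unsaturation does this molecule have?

2

Degree of unsaturation = (number of rings) + (number of π bonds).
Ring closures in the SMILES: 0.
π bonds: 2 double bonds (each 1 DoU) → 2 DoU from unsaturation.
Total DoU = 0 + 2 = 2.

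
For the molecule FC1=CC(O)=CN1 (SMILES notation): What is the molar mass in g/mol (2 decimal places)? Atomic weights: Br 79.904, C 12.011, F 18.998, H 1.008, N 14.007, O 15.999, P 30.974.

First, the molecular formula is C4H4FNO (counting implicit H from valence).
  C: 4 × 12.011 = 48.044
  F: 1 × 18.998 = 18.998
  H: 4 × 1.008 = 4.032
  N: 1 × 14.007 = 14.007
  O: 1 × 15.999 = 15.999
Sum: 4×12.011 + 1×18.998 + 4×1.008 + 1×14.007 + 1×15.999 = 101.080 → 101.08 g/mol.

101.08 g/mol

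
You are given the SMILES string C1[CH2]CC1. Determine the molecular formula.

C4H8

Walk through each heavy atom and fill implicit hydrogens from standard valence (C 4, N 3, O 2, S 2, halogen 1):
  atom 1: C, bond orders sum to 2 (valence 4) → 2 H
  atom 2: C with explicit H count 2
  atom 3: C, bond orders sum to 2 (valence 4) → 2 H
  atom 4: C, bond orders sum to 2 (valence 4) → 2 H
Totals → C:4, H:8.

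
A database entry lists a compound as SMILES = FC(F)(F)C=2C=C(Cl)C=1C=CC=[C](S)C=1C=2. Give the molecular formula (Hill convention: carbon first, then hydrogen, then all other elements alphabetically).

C11H6ClF3S

Walk through each heavy atom and fill implicit hydrogens from standard valence (C 4, N 3, O 2, S 2, halogen 1):
  atom 1: F (halogen, monovalent) → 0 H
  atom 2: C, bond orders sum to 4 (valence 4) → 0 H
  atom 3: F (halogen, monovalent) → 0 H
  atom 4: F (halogen, monovalent) → 0 H
  atom 5: C, bond orders sum to 4 (valence 4) → 0 H
  atom 6: C, bond orders sum to 3 (valence 4) → 1 H
  atom 7: C, bond orders sum to 4 (valence 4) → 0 H
  atom 8: Cl (halogen, monovalent) → 0 H
  atom 9: C, bond orders sum to 4 (valence 4) → 0 H
  atom 10: C, bond orders sum to 3 (valence 4) → 1 H
  atom 11: C, bond orders sum to 3 (valence 4) → 1 H
  atom 12: C, bond orders sum to 3 (valence 4) → 1 H
  atom 13: C with explicit H count 0
  atom 14: S, bond orders sum to 1 (valence 2) → 1 H
  atom 15: C, bond orders sum to 4 (valence 4) → 0 H
  atom 16: C, bond orders sum to 3 (valence 4) → 1 H
Totals → C:11, H:6, Cl:1, F:3, S:1.
In Hill order: C11H6ClF3S.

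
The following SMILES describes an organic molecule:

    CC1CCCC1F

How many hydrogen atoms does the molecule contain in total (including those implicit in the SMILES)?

Walk through each heavy atom and fill implicit hydrogens from standard valence (C 4, N 3, O 2, S 2, halogen 1):
  atom 1: C, bond orders sum to 1 (valence 4) → 3 H
  atom 2: C, bond orders sum to 3 (valence 4) → 1 H
  atom 3: C, bond orders sum to 2 (valence 4) → 2 H
  atom 4: C, bond orders sum to 2 (valence 4) → 2 H
  atom 5: C, bond orders sum to 2 (valence 4) → 2 H
  atom 6: C, bond orders sum to 3 (valence 4) → 1 H
  atom 7: F (halogen, monovalent) → 0 H
Total hydrogens: 11.

11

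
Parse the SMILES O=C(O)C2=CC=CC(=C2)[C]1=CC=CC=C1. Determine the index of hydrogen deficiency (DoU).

9

Molecular formula: C13H10O2.
DoU = (2C + 2 + N − H − X) / 2, where X is the halogen count and O/S are ignored.
    = (2·13 + 2 + 0 − 10 − 0) / 2 = 18 / 2 = 9.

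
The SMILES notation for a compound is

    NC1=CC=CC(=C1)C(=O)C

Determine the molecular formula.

C8H9NO

Walk through each heavy atom and fill implicit hydrogens from standard valence (C 4, N 3, O 2, S 2, halogen 1):
  atom 1: N, bond orders sum to 1 (valence 3) → 2 H
  atom 2: C, bond orders sum to 4 (valence 4) → 0 H
  atom 3: C, bond orders sum to 3 (valence 4) → 1 H
  atom 4: C, bond orders sum to 3 (valence 4) → 1 H
  atom 5: C, bond orders sum to 3 (valence 4) → 1 H
  atom 6: C, bond orders sum to 4 (valence 4) → 0 H
  atom 7: C, bond orders sum to 3 (valence 4) → 1 H
  atom 8: C, bond orders sum to 4 (valence 4) → 0 H
  atom 9: O, bond orders sum to 2 (valence 2) → 0 H
  atom 10: C, bond orders sum to 1 (valence 4) → 3 H
Totals → C:8, H:9, N:1, O:1.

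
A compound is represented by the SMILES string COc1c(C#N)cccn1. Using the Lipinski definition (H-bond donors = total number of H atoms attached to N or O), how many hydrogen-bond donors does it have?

0

Donors: find every N or O and count the H atoms it carries.
  atom 2 (O): bond orders sum to 2 → 0 H
  atom 6 (N): bond orders sum to 3 → 0 H
  atom 10 (N): bond orders sum to 3 → 0 H
Lipinski HBD = 0.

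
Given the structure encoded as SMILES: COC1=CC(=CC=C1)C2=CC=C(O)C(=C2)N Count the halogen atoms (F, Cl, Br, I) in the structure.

0

Scan the SMILES for the halogen motif — none present.
Groups that are present: 1 ether, 1 hydroxyl, 1 primary amine.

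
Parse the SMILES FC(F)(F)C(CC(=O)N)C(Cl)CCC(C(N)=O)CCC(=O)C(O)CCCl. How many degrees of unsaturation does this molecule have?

Molecular formula: C15H23Cl2F3N2O4.
DoU = (2C + 2 + N − H − X) / 2, where X is the halogen count and O/S are ignored.
    = (2·15 + 2 + 2 − 23 − 5) / 2 = 6 / 2 = 3.

3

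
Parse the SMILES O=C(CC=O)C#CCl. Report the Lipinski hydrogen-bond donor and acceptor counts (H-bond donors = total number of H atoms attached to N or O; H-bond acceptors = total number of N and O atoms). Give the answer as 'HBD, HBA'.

Donors: find every N or O and count the H atoms it carries.
  atom 1 (O): bond orders sum to 2 → 0 H
  atom 5 (O): bond orders sum to 2 → 0 H
Lipinski HBD = 0.
Acceptors: N atoms = 0, O atoms = 2 → HBA = 2.

0, 2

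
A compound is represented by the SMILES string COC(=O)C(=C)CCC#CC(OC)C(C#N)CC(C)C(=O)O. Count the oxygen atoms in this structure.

Scan the SMILES for O atoms (remember two-letter symbols like Cl and Br are single atoms).
Oxygen count: 5.

5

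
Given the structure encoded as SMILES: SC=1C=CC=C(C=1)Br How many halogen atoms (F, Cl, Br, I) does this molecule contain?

Halogen atoms appear at heavy-atom position 8 (1×Br).
Other groups present: 1 thiol.
Halogen count: 1.

1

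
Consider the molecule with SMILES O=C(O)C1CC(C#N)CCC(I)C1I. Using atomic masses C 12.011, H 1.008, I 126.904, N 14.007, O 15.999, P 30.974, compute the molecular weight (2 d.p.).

419.00 g/mol

First, the molecular formula is C9H11I2NO2 (counting implicit H from valence).
  C: 9 × 12.011 = 108.099
  H: 11 × 1.008 = 11.088
  I: 2 × 126.904 = 253.808
  N: 1 × 14.007 = 14.007
  O: 2 × 15.999 = 31.998
Sum: 9×12.011 + 11×1.008 + 2×126.904 + 1×14.007 + 2×15.999 = 419.000 → 419.00 g/mol.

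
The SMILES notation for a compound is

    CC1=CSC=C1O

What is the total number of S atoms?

Scan the SMILES for S atoms (remember two-letter symbols like Cl and Br are single atoms).
Sulfur count: 1.

1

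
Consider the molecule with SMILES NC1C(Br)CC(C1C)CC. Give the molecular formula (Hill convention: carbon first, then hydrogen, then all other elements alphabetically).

C8H16BrN

Walk through each heavy atom and fill implicit hydrogens from standard valence (C 4, N 3, O 2, S 2, halogen 1):
  atom 1: N, bond orders sum to 1 (valence 3) → 2 H
  atom 2: C, bond orders sum to 3 (valence 4) → 1 H
  atom 3: C, bond orders sum to 3 (valence 4) → 1 H
  atom 4: Br (halogen, monovalent) → 0 H
  atom 5: C, bond orders sum to 2 (valence 4) → 2 H
  atom 6: C, bond orders sum to 3 (valence 4) → 1 H
  atom 7: C, bond orders sum to 3 (valence 4) → 1 H
  atom 8: C, bond orders sum to 1 (valence 4) → 3 H
  atom 9: C, bond orders sum to 2 (valence 4) → 2 H
  atom 10: C, bond orders sum to 1 (valence 4) → 3 H
Totals → C:8, H:16, Br:1, N:1.
In Hill order: C8H16BrN.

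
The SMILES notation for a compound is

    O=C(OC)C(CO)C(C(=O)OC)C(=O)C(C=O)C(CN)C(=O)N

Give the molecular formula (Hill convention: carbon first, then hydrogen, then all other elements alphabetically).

Walk through each heavy atom and fill implicit hydrogens from standard valence (C 4, N 3, O 2, S 2, halogen 1):
  atom 1: O, bond orders sum to 2 (valence 2) → 0 H
  atom 2: C, bond orders sum to 4 (valence 4) → 0 H
  atom 3: O, bond orders sum to 2 (valence 2) → 0 H
  atom 4: C, bond orders sum to 1 (valence 4) → 3 H
  atom 5: C, bond orders sum to 3 (valence 4) → 1 H
  atom 6: C, bond orders sum to 2 (valence 4) → 2 H
  atom 7: O, bond orders sum to 1 (valence 2) → 1 H
  atom 8: C, bond orders sum to 3 (valence 4) → 1 H
  atom 9: C, bond orders sum to 4 (valence 4) → 0 H
  atom 10: O, bond orders sum to 2 (valence 2) → 0 H
  atom 11: O, bond orders sum to 2 (valence 2) → 0 H
  atom 12: C, bond orders sum to 1 (valence 4) → 3 H
  atom 13: C, bond orders sum to 4 (valence 4) → 0 H
  atom 14: O, bond orders sum to 2 (valence 2) → 0 H
  atom 15: C, bond orders sum to 3 (valence 4) → 1 H
  atom 16: C, bond orders sum to 3 (valence 4) → 1 H
  atom 17: O, bond orders sum to 2 (valence 2) → 0 H
  atom 18: C, bond orders sum to 3 (valence 4) → 1 H
  atom 19: C, bond orders sum to 2 (valence 4) → 2 H
  atom 20: N, bond orders sum to 1 (valence 3) → 2 H
  atom 21: C, bond orders sum to 4 (valence 4) → 0 H
  atom 22: O, bond orders sum to 2 (valence 2) → 0 H
  atom 23: N, bond orders sum to 1 (valence 3) → 2 H
Totals → C:13, H:20, N:2, O:8.

C13H20N2O8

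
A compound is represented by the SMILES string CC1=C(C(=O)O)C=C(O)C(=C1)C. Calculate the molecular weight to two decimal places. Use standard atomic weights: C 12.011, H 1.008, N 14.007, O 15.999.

First, the molecular formula is C9H10O3 (counting implicit H from valence).
  C: 9 × 12.011 = 108.099
  H: 10 × 1.008 = 10.080
  O: 3 × 15.999 = 47.997
Sum: 9×12.011 + 10×1.008 + 3×15.999 = 166.176 → 166.18 g/mol.

166.18 g/mol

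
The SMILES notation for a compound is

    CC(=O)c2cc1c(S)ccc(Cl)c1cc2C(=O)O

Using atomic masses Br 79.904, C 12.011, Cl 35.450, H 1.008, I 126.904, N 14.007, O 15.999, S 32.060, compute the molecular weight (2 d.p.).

280.72 g/mol

First, the molecular formula is C13H9ClO3S (counting implicit H from valence).
  C: 13 × 12.011 = 156.143
  Cl: 1 × 35.450 = 35.450
  H: 9 × 1.008 = 9.072
  O: 3 × 15.999 = 47.997
  S: 1 × 32.060 = 32.060
Sum: 13×12.011 + 1×35.450 + 9×1.008 + 3×15.999 + 1×32.060 = 280.722 → 280.72 g/mol.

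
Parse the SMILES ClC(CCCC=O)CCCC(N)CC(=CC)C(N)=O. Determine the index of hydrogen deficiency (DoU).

3

Molecular formula: C14H25ClN2O2.
DoU = (2C + 2 + N − H − X) / 2, where X is the halogen count and O/S are ignored.
    = (2·14 + 2 + 2 − 25 − 1) / 2 = 6 / 2 = 3.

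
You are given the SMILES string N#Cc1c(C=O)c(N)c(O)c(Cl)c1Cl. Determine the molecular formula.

C8H4Cl2N2O2

Walk through each heavy atom and fill implicit hydrogens from standard valence (C 4, N 3, O 2, S 2, halogen 1); for lowercase aromatic atoms, an aromatic c carries 1 H when it has two neighbours and 0 H with three, and aromatic n carries 0 H:
  atom 1: N, bond orders sum to 3 (valence 3) → 0 H
  atom 2: C, bond orders sum to 4 (valence 4) → 0 H
  atom 3: aromatic c, 3 neighbours → 0 H
  atom 4: aromatic c, 3 neighbours → 0 H
  atom 5: C, bond orders sum to 3 (valence 4) → 1 H
  atom 6: O, bond orders sum to 2 (valence 2) → 0 H
  atom 7: aromatic c, 3 neighbours → 0 H
  atom 8: N, bond orders sum to 1 (valence 3) → 2 H
  atom 9: aromatic c, 3 neighbours → 0 H
  atom 10: O, bond orders sum to 1 (valence 2) → 1 H
  atom 11: aromatic c, 3 neighbours → 0 H
  atom 12: Cl (halogen, monovalent) → 0 H
  atom 13: aromatic c, 3 neighbours → 0 H
  atom 14: Cl (halogen, monovalent) → 0 H
Totals → C:8, H:4, Cl:2, N:2, O:2.
In Hill order: C8H4Cl2N2O2.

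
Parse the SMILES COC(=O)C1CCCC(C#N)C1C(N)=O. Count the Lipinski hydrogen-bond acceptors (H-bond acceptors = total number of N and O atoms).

5

N atoms: 2; O atoms: 3.
Lipinski HBA = 2 + 3 = 5.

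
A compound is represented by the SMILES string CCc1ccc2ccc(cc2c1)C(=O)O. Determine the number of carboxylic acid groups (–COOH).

The carboxylic acid motif appears at heavy-atom position 13 in the SMILES.
Carboxylic acid count: 1.

1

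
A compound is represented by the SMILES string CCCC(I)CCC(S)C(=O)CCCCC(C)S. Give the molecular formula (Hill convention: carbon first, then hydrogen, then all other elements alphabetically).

C14H27IOS2

Walk through each heavy atom and fill implicit hydrogens from standard valence (C 4, N 3, O 2, S 2, halogen 1):
  atom 1: C, bond orders sum to 1 (valence 4) → 3 H
  atom 2: C, bond orders sum to 2 (valence 4) → 2 H
  atom 3: C, bond orders sum to 2 (valence 4) → 2 H
  atom 4: C, bond orders sum to 3 (valence 4) → 1 H
  atom 5: I (halogen, monovalent) → 0 H
  atom 6: C, bond orders sum to 2 (valence 4) → 2 H
  atom 7: C, bond orders sum to 2 (valence 4) → 2 H
  atom 8: C, bond orders sum to 3 (valence 4) → 1 H
  atom 9: S, bond orders sum to 1 (valence 2) → 1 H
  atom 10: C, bond orders sum to 4 (valence 4) → 0 H
  atom 11: O, bond orders sum to 2 (valence 2) → 0 H
  atom 12: C, bond orders sum to 2 (valence 4) → 2 H
  atom 13: C, bond orders sum to 2 (valence 4) → 2 H
  atom 14: C, bond orders sum to 2 (valence 4) → 2 H
  atom 15: C, bond orders sum to 2 (valence 4) → 2 H
  atom 16: C, bond orders sum to 3 (valence 4) → 1 H
  atom 17: C, bond orders sum to 1 (valence 4) → 3 H
  atom 18: S, bond orders sum to 1 (valence 2) → 1 H
Totals → C:14, H:27, I:1, O:1, S:2.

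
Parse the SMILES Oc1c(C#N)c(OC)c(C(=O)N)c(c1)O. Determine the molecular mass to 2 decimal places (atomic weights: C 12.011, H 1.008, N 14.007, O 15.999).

208.17 g/mol

First, the molecular formula is C9H8N2O4 (counting implicit H from valence).
  C: 9 × 12.011 = 108.099
  H: 8 × 1.008 = 8.064
  N: 2 × 14.007 = 28.014
  O: 4 × 15.999 = 63.996
Sum: 9×12.011 + 8×1.008 + 2×14.007 + 4×15.999 = 208.173 → 208.17 g/mol.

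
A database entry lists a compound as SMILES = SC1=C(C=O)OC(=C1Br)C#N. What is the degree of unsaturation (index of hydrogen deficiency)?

6

Degree of unsaturation = (number of rings) + (number of π bonds).
Ring closures in the SMILES: 1.
π bonds: 3 double bonds (each 1 DoU), 1 triple bond (each 2 DoU) → 5 DoU from unsaturation.
Total DoU = 1 + 5 = 6.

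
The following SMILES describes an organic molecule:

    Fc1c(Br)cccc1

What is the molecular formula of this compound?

C6H4BrF

Walk through each heavy atom and fill implicit hydrogens from standard valence (C 4, N 3, O 2, S 2, halogen 1); for lowercase aromatic atoms, an aromatic c carries 1 H when it has two neighbours and 0 H with three, and aromatic n carries 0 H:
  atom 1: F (halogen, monovalent) → 0 H
  atom 2: aromatic c, 3 neighbours → 0 H
  atom 3: aromatic c, 3 neighbours → 0 H
  atom 4: Br (halogen, monovalent) → 0 H
  atom 5: aromatic c, 2 neighbours → 1 H
  atom 6: aromatic c, 2 neighbours → 1 H
  atom 7: aromatic c, 2 neighbours → 1 H
  atom 8: aromatic c, 2 neighbours → 1 H
Totals → C:6, H:4, Br:1, F:1.
In Hill order: C6H4BrF.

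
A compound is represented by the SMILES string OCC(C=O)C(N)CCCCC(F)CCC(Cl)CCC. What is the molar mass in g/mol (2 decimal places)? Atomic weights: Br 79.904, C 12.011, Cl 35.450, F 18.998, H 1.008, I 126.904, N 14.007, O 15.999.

First, the molecular formula is C15H29ClFNO2 (counting implicit H from valence).
  C: 15 × 12.011 = 180.165
  Cl: 1 × 35.450 = 35.450
  F: 1 × 18.998 = 18.998
  H: 29 × 1.008 = 29.232
  N: 1 × 14.007 = 14.007
  O: 2 × 15.999 = 31.998
Sum: 15×12.011 + 1×35.450 + 1×18.998 + 29×1.008 + 1×14.007 + 2×15.999 = 309.850 → 309.85 g/mol.

309.85 g/mol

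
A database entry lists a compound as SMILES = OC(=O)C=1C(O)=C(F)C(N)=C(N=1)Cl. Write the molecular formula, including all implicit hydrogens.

Walk through each heavy atom and fill implicit hydrogens from standard valence (C 4, N 3, O 2, S 2, halogen 1):
  atom 1: O, bond orders sum to 1 (valence 2) → 1 H
  atom 2: C, bond orders sum to 4 (valence 4) → 0 H
  atom 3: O, bond orders sum to 2 (valence 2) → 0 H
  atom 4: C, bond orders sum to 4 (valence 4) → 0 H
  atom 5: C, bond orders sum to 4 (valence 4) → 0 H
  atom 6: O, bond orders sum to 1 (valence 2) → 1 H
  atom 7: C, bond orders sum to 4 (valence 4) → 0 H
  atom 8: F (halogen, monovalent) → 0 H
  atom 9: C, bond orders sum to 4 (valence 4) → 0 H
  atom 10: N, bond orders sum to 1 (valence 3) → 2 H
  atom 11: C, bond orders sum to 4 (valence 4) → 0 H
  atom 12: N, bond orders sum to 3 (valence 3) → 0 H
  atom 13: Cl (halogen, monovalent) → 0 H
Totals → C:6, H:4, Cl:1, F:1, N:2, O:3.
In Hill order: C6H4ClFN2O3.

C6H4ClFN2O3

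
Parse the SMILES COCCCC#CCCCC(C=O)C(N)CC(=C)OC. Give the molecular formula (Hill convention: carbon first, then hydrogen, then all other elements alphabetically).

C16H27NO3

Walk through each heavy atom and fill implicit hydrogens from standard valence (C 4, N 3, O 2, S 2, halogen 1):
  atom 1: C, bond orders sum to 1 (valence 4) → 3 H
  atom 2: O, bond orders sum to 2 (valence 2) → 0 H
  atom 3: C, bond orders sum to 2 (valence 4) → 2 H
  atom 4: C, bond orders sum to 2 (valence 4) → 2 H
  atom 5: C, bond orders sum to 2 (valence 4) → 2 H
  atom 6: C, bond orders sum to 4 (valence 4) → 0 H
  atom 7: C, bond orders sum to 4 (valence 4) → 0 H
  atom 8: C, bond orders sum to 2 (valence 4) → 2 H
  atom 9: C, bond orders sum to 2 (valence 4) → 2 H
  atom 10: C, bond orders sum to 2 (valence 4) → 2 H
  atom 11: C, bond orders sum to 3 (valence 4) → 1 H
  atom 12: C, bond orders sum to 3 (valence 4) → 1 H
  atom 13: O, bond orders sum to 2 (valence 2) → 0 H
  atom 14: C, bond orders sum to 3 (valence 4) → 1 H
  atom 15: N, bond orders sum to 1 (valence 3) → 2 H
  atom 16: C, bond orders sum to 2 (valence 4) → 2 H
  atom 17: C, bond orders sum to 4 (valence 4) → 0 H
  atom 18: C, bond orders sum to 2 (valence 4) → 2 H
  atom 19: O, bond orders sum to 2 (valence 2) → 0 H
  atom 20: C, bond orders sum to 1 (valence 4) → 3 H
Totals → C:16, H:27, N:1, O:3.
In Hill order: C16H27NO3.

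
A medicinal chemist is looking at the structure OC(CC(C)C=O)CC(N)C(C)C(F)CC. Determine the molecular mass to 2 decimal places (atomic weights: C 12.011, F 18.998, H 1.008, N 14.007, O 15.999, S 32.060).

233.33 g/mol

First, the molecular formula is C12H24FNO2 (counting implicit H from valence).
  C: 12 × 12.011 = 144.132
  F: 1 × 18.998 = 18.998
  H: 24 × 1.008 = 24.192
  N: 1 × 14.007 = 14.007
  O: 2 × 15.999 = 31.998
Sum: 12×12.011 + 1×18.998 + 24×1.008 + 1×14.007 + 2×15.999 = 233.327 → 233.33 g/mol.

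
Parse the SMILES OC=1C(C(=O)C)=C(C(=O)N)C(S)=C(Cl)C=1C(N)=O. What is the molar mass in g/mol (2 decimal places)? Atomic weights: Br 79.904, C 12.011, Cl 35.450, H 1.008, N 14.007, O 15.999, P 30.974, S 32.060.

First, the molecular formula is C10H9ClN2O4S (counting implicit H from valence).
  C: 10 × 12.011 = 120.110
  Cl: 1 × 35.450 = 35.450
  H: 9 × 1.008 = 9.072
  N: 2 × 14.007 = 28.014
  O: 4 × 15.999 = 63.996
  S: 1 × 32.060 = 32.060
Sum: 10×12.011 + 1×35.450 + 9×1.008 + 2×14.007 + 4×15.999 + 1×32.060 = 288.702 → 288.70 g/mol.

288.70 g/mol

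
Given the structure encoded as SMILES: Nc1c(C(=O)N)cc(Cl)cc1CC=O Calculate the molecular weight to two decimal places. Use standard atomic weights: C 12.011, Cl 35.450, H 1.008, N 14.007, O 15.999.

212.63 g/mol

First, the molecular formula is C9H9ClN2O2 (counting implicit H from valence).
  C: 9 × 12.011 = 108.099
  Cl: 1 × 35.450 = 35.450
  H: 9 × 1.008 = 9.072
  N: 2 × 14.007 = 28.014
  O: 2 × 15.999 = 31.998
Sum: 9×12.011 + 1×35.450 + 9×1.008 + 2×14.007 + 2×15.999 = 212.633 → 212.63 g/mol.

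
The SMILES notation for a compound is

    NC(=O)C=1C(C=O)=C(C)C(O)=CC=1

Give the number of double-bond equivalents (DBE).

6

Degree of unsaturation = (number of rings) + (number of π bonds).
Ring closures in the SMILES: 1.
π bonds: 5 double bonds (each 1 DoU) → 5 DoU from unsaturation.
Total DoU = 1 + 5 = 6.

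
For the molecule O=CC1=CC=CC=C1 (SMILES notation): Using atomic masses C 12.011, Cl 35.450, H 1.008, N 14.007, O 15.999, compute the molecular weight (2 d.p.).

106.12 g/mol

First, the molecular formula is C7H6O (counting implicit H from valence).
  C: 7 × 12.011 = 84.077
  H: 6 × 1.008 = 6.048
  O: 1 × 15.999 = 15.999
Sum: 7×12.011 + 6×1.008 + 1×15.999 = 106.124 → 106.12 g/mol.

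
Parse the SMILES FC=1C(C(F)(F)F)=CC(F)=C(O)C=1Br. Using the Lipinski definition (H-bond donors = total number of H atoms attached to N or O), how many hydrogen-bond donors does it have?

1

Donors: find every N or O and count the H atoms it carries.
  atom 12 (O): bond orders sum to 1 → 1 H
Lipinski HBD = 1.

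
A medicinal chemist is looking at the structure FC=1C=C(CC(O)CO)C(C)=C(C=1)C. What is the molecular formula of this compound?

C11H15FO2

Walk through each heavy atom and fill implicit hydrogens from standard valence (C 4, N 3, O 2, S 2, halogen 1):
  atom 1: F (halogen, monovalent) → 0 H
  atom 2: C, bond orders sum to 4 (valence 4) → 0 H
  atom 3: C, bond orders sum to 3 (valence 4) → 1 H
  atom 4: C, bond orders sum to 4 (valence 4) → 0 H
  atom 5: C, bond orders sum to 2 (valence 4) → 2 H
  atom 6: C, bond orders sum to 3 (valence 4) → 1 H
  atom 7: O, bond orders sum to 1 (valence 2) → 1 H
  atom 8: C, bond orders sum to 2 (valence 4) → 2 H
  atom 9: O, bond orders sum to 1 (valence 2) → 1 H
  atom 10: C, bond orders sum to 4 (valence 4) → 0 H
  atom 11: C, bond orders sum to 1 (valence 4) → 3 H
  atom 12: C, bond orders sum to 4 (valence 4) → 0 H
  atom 13: C, bond orders sum to 3 (valence 4) → 1 H
  atom 14: C, bond orders sum to 1 (valence 4) → 3 H
Totals → C:11, H:15, F:1, O:2.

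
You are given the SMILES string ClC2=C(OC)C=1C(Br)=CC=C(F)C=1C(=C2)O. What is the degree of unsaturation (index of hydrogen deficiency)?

Molecular formula: C11H7BrClFO2.
DoU = (2C + 2 + N − H − X) / 2, where X is the halogen count and O/S are ignored.
    = (2·11 + 2 + 0 − 7 − 3) / 2 = 14 / 2 = 7.

7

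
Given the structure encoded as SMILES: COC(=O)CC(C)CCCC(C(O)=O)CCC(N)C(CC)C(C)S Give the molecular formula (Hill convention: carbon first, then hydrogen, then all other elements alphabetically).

Walk through each heavy atom and fill implicit hydrogens from standard valence (C 4, N 3, O 2, S 2, halogen 1):
  atom 1: C, bond orders sum to 1 (valence 4) → 3 H
  atom 2: O, bond orders sum to 2 (valence 2) → 0 H
  atom 3: C, bond orders sum to 4 (valence 4) → 0 H
  atom 4: O, bond orders sum to 2 (valence 2) → 0 H
  atom 5: C, bond orders sum to 2 (valence 4) → 2 H
  atom 6: C, bond orders sum to 3 (valence 4) → 1 H
  atom 7: C, bond orders sum to 1 (valence 4) → 3 H
  atom 8: C, bond orders sum to 2 (valence 4) → 2 H
  atom 9: C, bond orders sum to 2 (valence 4) → 2 H
  atom 10: C, bond orders sum to 2 (valence 4) → 2 H
  atom 11: C, bond orders sum to 3 (valence 4) → 1 H
  atom 12: C, bond orders sum to 4 (valence 4) → 0 H
  atom 13: O, bond orders sum to 1 (valence 2) → 1 H
  atom 14: O, bond orders sum to 2 (valence 2) → 0 H
  atom 15: C, bond orders sum to 2 (valence 4) → 2 H
  atom 16: C, bond orders sum to 2 (valence 4) → 2 H
  atom 17: C, bond orders sum to 3 (valence 4) → 1 H
  atom 18: N, bond orders sum to 1 (valence 3) → 2 H
  atom 19: C, bond orders sum to 3 (valence 4) → 1 H
  atom 20: C, bond orders sum to 2 (valence 4) → 2 H
  atom 21: C, bond orders sum to 1 (valence 4) → 3 H
  atom 22: C, bond orders sum to 3 (valence 4) → 1 H
  atom 23: C, bond orders sum to 1 (valence 4) → 3 H
  atom 24: S, bond orders sum to 1 (valence 2) → 1 H
Totals → C:18, H:35, N:1, O:4, S:1.
In Hill order: C18H35NO4S.

C18H35NO4S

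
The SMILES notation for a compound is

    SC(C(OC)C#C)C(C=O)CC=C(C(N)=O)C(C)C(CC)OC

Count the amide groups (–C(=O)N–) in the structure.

The amide motif appears at heavy-atom position 14 in the SMILES.
Other groups present: 1 aldehyde, 1 alkene, 1 alkyne, 2 ether, 1 thiol.
Amide count: 1.

1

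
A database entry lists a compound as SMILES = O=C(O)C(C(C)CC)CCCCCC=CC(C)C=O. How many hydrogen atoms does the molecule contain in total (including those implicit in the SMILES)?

28

Walk through each heavy atom and fill implicit hydrogens from standard valence (C 4, N 3, O 2, S 2, halogen 1):
  atom 1: O, bond orders sum to 2 (valence 2) → 0 H
  atom 2: C, bond orders sum to 4 (valence 4) → 0 H
  atom 3: O, bond orders sum to 1 (valence 2) → 1 H
  atom 4: C, bond orders sum to 3 (valence 4) → 1 H
  atom 5: C, bond orders sum to 3 (valence 4) → 1 H
  atom 6: C, bond orders sum to 1 (valence 4) → 3 H
  atom 7: C, bond orders sum to 2 (valence 4) → 2 H
  atom 8: C, bond orders sum to 1 (valence 4) → 3 H
  atom 9: C, bond orders sum to 2 (valence 4) → 2 H
  atom 10: C, bond orders sum to 2 (valence 4) → 2 H
  atom 11: C, bond orders sum to 2 (valence 4) → 2 H
  atom 12: C, bond orders sum to 2 (valence 4) → 2 H
  atom 13: C, bond orders sum to 2 (valence 4) → 2 H
  atom 14: C, bond orders sum to 3 (valence 4) → 1 H
  atom 15: C, bond orders sum to 3 (valence 4) → 1 H
  atom 16: C, bond orders sum to 3 (valence 4) → 1 H
  atom 17: C, bond orders sum to 1 (valence 4) → 3 H
  atom 18: C, bond orders sum to 3 (valence 4) → 1 H
  atom 19: O, bond orders sum to 2 (valence 2) → 0 H
Total hydrogens: 28.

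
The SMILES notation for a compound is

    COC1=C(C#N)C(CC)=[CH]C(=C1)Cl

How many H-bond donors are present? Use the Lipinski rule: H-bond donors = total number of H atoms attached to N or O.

Donors: find every N or O and count the H atoms it carries.
  atom 2 (O): bond orders sum to 2 → 0 H
  atom 6 (N): bond orders sum to 3 → 0 H
Lipinski HBD = 0.

0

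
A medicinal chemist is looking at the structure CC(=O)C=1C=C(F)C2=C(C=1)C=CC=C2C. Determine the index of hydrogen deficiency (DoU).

8

Degree of unsaturation = (number of rings) + (number of π bonds).
Ring closures in the SMILES: 2.
π bonds: 6 double bonds (each 1 DoU) → 6 DoU from unsaturation.
Total DoU = 2 + 6 = 8.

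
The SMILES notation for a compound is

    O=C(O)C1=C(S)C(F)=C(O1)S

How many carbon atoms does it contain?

Count every carbon token in the SMILES (each C, including those in ring-closure positions and inside branches).
Carbon count: 5.

5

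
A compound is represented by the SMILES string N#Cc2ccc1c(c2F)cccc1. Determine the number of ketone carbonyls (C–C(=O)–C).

0

Scan the SMILES for the ketone motif — none present.
Groups that are present: 1 nitrile.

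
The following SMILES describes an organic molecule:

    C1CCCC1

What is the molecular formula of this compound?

Walk through each heavy atom and fill implicit hydrogens from standard valence (C 4, N 3, O 2, S 2, halogen 1):
  atom 1: C, bond orders sum to 2 (valence 4) → 2 H
  atom 2: C, bond orders sum to 2 (valence 4) → 2 H
  atom 3: C, bond orders sum to 2 (valence 4) → 2 H
  atom 4: C, bond orders sum to 2 (valence 4) → 2 H
  atom 5: C, bond orders sum to 2 (valence 4) → 2 H
Totals → C:5, H:10.
In Hill order: C5H10.

C5H10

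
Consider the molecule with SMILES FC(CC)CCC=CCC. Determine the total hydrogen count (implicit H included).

Walk through each heavy atom and fill implicit hydrogens from standard valence (C 4, N 3, O 2, S 2, halogen 1):
  atom 1: F (halogen, monovalent) → 0 H
  atom 2: C, bond orders sum to 3 (valence 4) → 1 H
  atom 3: C, bond orders sum to 2 (valence 4) → 2 H
  atom 4: C, bond orders sum to 1 (valence 4) → 3 H
  atom 5: C, bond orders sum to 2 (valence 4) → 2 H
  atom 6: C, bond orders sum to 2 (valence 4) → 2 H
  atom 7: C, bond orders sum to 3 (valence 4) → 1 H
  atom 8: C, bond orders sum to 3 (valence 4) → 1 H
  atom 9: C, bond orders sum to 2 (valence 4) → 2 H
  atom 10: C, bond orders sum to 1 (valence 4) → 3 H
Total hydrogens: 17.

17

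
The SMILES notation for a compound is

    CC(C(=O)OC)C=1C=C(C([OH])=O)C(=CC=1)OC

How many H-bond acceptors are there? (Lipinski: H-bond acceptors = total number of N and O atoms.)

N atoms: 0; O atoms: 5.
Lipinski HBA = 0 + 5 = 5.

5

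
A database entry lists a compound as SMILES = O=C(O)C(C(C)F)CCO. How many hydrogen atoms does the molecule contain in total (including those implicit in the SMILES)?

Walk through each heavy atom and fill implicit hydrogens from standard valence (C 4, N 3, O 2, S 2, halogen 1):
  atom 1: O, bond orders sum to 2 (valence 2) → 0 H
  atom 2: C, bond orders sum to 4 (valence 4) → 0 H
  atom 3: O, bond orders sum to 1 (valence 2) → 1 H
  atom 4: C, bond orders sum to 3 (valence 4) → 1 H
  atom 5: C, bond orders sum to 3 (valence 4) → 1 H
  atom 6: C, bond orders sum to 1 (valence 4) → 3 H
  atom 7: F (halogen, monovalent) → 0 H
  atom 8: C, bond orders sum to 2 (valence 4) → 2 H
  atom 9: C, bond orders sum to 2 (valence 4) → 2 H
  atom 10: O, bond orders sum to 1 (valence 2) → 1 H
Total hydrogens: 11.

11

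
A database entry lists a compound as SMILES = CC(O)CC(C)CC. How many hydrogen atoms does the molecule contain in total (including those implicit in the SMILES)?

16

Walk through each heavy atom and fill implicit hydrogens from standard valence (C 4, N 3, O 2, S 2, halogen 1):
  atom 1: C, bond orders sum to 1 (valence 4) → 3 H
  atom 2: C, bond orders sum to 3 (valence 4) → 1 H
  atom 3: O, bond orders sum to 1 (valence 2) → 1 H
  atom 4: C, bond orders sum to 2 (valence 4) → 2 H
  atom 5: C, bond orders sum to 3 (valence 4) → 1 H
  atom 6: C, bond orders sum to 1 (valence 4) → 3 H
  atom 7: C, bond orders sum to 2 (valence 4) → 2 H
  atom 8: C, bond orders sum to 1 (valence 4) → 3 H
Total hydrogens: 16.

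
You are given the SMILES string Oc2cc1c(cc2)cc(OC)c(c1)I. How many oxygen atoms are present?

Scan the SMILES for O atoms (remember two-letter symbols like Cl and Br are single atoms).
Oxygen count: 2.

2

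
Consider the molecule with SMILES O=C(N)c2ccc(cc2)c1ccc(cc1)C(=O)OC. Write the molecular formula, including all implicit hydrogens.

Walk through each heavy atom and fill implicit hydrogens from standard valence (C 4, N 3, O 2, S 2, halogen 1); for lowercase aromatic atoms, an aromatic c carries 1 H when it has two neighbours and 0 H with three, and aromatic n carries 0 H:
  atom 1: O, bond orders sum to 2 (valence 2) → 0 H
  atom 2: C, bond orders sum to 4 (valence 4) → 0 H
  atom 3: N, bond orders sum to 1 (valence 3) → 2 H
  atom 4: aromatic c, 3 neighbours → 0 H
  atom 5: aromatic c, 2 neighbours → 1 H
  atom 6: aromatic c, 2 neighbours → 1 H
  atom 7: aromatic c, 3 neighbours → 0 H
  atom 8: aromatic c, 2 neighbours → 1 H
  atom 9: aromatic c, 2 neighbours → 1 H
  atom 10: aromatic c, 3 neighbours → 0 H
  atom 11: aromatic c, 2 neighbours → 1 H
  atom 12: aromatic c, 2 neighbours → 1 H
  atom 13: aromatic c, 3 neighbours → 0 H
  atom 14: aromatic c, 2 neighbours → 1 H
  atom 15: aromatic c, 2 neighbours → 1 H
  atom 16: C, bond orders sum to 4 (valence 4) → 0 H
  atom 17: O, bond orders sum to 2 (valence 2) → 0 H
  atom 18: O, bond orders sum to 2 (valence 2) → 0 H
  atom 19: C, bond orders sum to 1 (valence 4) → 3 H
Totals → C:15, H:13, N:1, O:3.

C15H13NO3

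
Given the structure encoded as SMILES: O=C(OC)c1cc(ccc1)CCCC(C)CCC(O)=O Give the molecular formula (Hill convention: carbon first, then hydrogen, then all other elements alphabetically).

Walk through each heavy atom and fill implicit hydrogens from standard valence (C 4, N 3, O 2, S 2, halogen 1); for lowercase aromatic atoms, an aromatic c carries 1 H when it has two neighbours and 0 H with three, and aromatic n carries 0 H:
  atom 1: O, bond orders sum to 2 (valence 2) → 0 H
  atom 2: C, bond orders sum to 4 (valence 4) → 0 H
  atom 3: O, bond orders sum to 2 (valence 2) → 0 H
  atom 4: C, bond orders sum to 1 (valence 4) → 3 H
  atom 5: aromatic c, 3 neighbours → 0 H
  atom 6: aromatic c, 2 neighbours → 1 H
  atom 7: aromatic c, 3 neighbours → 0 H
  atom 8: aromatic c, 2 neighbours → 1 H
  atom 9: aromatic c, 2 neighbours → 1 H
  atom 10: aromatic c, 2 neighbours → 1 H
  atom 11: C, bond orders sum to 2 (valence 4) → 2 H
  atom 12: C, bond orders sum to 2 (valence 4) → 2 H
  atom 13: C, bond orders sum to 2 (valence 4) → 2 H
  atom 14: C, bond orders sum to 3 (valence 4) → 1 H
  atom 15: C, bond orders sum to 1 (valence 4) → 3 H
  atom 16: C, bond orders sum to 2 (valence 4) → 2 H
  atom 17: C, bond orders sum to 2 (valence 4) → 2 H
  atom 18: C, bond orders sum to 4 (valence 4) → 0 H
  atom 19: O, bond orders sum to 1 (valence 2) → 1 H
  atom 20: O, bond orders sum to 2 (valence 2) → 0 H
Totals → C:16, H:22, O:4.

C16H22O4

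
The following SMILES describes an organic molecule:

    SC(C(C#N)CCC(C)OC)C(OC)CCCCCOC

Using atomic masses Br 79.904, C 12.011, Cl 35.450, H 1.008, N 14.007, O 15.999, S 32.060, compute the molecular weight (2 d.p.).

First, the molecular formula is C16H31NO3S (counting implicit H from valence).
  C: 16 × 12.011 = 192.176
  H: 31 × 1.008 = 31.248
  N: 1 × 14.007 = 14.007
  O: 3 × 15.999 = 47.997
  S: 1 × 32.060 = 32.060
Sum: 16×12.011 + 31×1.008 + 1×14.007 + 3×15.999 + 1×32.060 = 317.488 → 317.49 g/mol.

317.49 g/mol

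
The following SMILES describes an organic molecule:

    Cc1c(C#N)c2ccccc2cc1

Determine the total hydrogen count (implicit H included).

9

Walk through each heavy atom and fill implicit hydrogens from standard valence (C 4, N 3, O 2, S 2, halogen 1); for lowercase aromatic atoms, an aromatic c carries 1 H when it has two neighbours and 0 H with three, and aromatic n carries 0 H:
  atom 1: C, bond orders sum to 1 (valence 4) → 3 H
  atom 2: aromatic c, 3 neighbours → 0 H
  atom 3: aromatic c, 3 neighbours → 0 H
  atom 4: C, bond orders sum to 4 (valence 4) → 0 H
  atom 5: N, bond orders sum to 3 (valence 3) → 0 H
  atom 6: aromatic c, 3 neighbours → 0 H
  atom 7: aromatic c, 2 neighbours → 1 H
  atom 8: aromatic c, 2 neighbours → 1 H
  atom 9: aromatic c, 2 neighbours → 1 H
  atom 10: aromatic c, 2 neighbours → 1 H
  atom 11: aromatic c, 3 neighbours → 0 H
  atom 12: aromatic c, 2 neighbours → 1 H
  atom 13: aromatic c, 2 neighbours → 1 H
Total hydrogens: 9.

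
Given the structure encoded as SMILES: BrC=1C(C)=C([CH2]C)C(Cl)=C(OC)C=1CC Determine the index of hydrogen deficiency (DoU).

Degree of unsaturation = (number of rings) + (number of π bonds).
Ring closures in the SMILES: 1.
π bonds: 3 double bonds (each 1 DoU) → 3 DoU from unsaturation.
Total DoU = 1 + 3 = 4.

4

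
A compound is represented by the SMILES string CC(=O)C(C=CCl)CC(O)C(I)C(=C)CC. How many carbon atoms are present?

Count every carbon token in the SMILES (each C, including those in ring-closure positions and inside branches).
Carbon count: 12.

12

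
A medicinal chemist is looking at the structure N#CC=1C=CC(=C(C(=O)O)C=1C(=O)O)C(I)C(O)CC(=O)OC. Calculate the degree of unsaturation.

9

Degree of unsaturation = (number of rings) + (number of π bonds).
Ring closures in the SMILES: 1.
π bonds: 6 double bonds (each 1 DoU), 1 triple bond (each 2 DoU) → 8 DoU from unsaturation.
Total DoU = 1 + 8 = 9.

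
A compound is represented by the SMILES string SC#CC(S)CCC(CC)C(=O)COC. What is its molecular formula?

C11H18O2S2

Walk through each heavy atom and fill implicit hydrogens from standard valence (C 4, N 3, O 2, S 2, halogen 1):
  atom 1: S, bond orders sum to 1 (valence 2) → 1 H
  atom 2: C, bond orders sum to 4 (valence 4) → 0 H
  atom 3: C, bond orders sum to 4 (valence 4) → 0 H
  atom 4: C, bond orders sum to 3 (valence 4) → 1 H
  atom 5: S, bond orders sum to 1 (valence 2) → 1 H
  atom 6: C, bond orders sum to 2 (valence 4) → 2 H
  atom 7: C, bond orders sum to 2 (valence 4) → 2 H
  atom 8: C, bond orders sum to 3 (valence 4) → 1 H
  atom 9: C, bond orders sum to 2 (valence 4) → 2 H
  atom 10: C, bond orders sum to 1 (valence 4) → 3 H
  atom 11: C, bond orders sum to 4 (valence 4) → 0 H
  atom 12: O, bond orders sum to 2 (valence 2) → 0 H
  atom 13: C, bond orders sum to 2 (valence 4) → 2 H
  atom 14: O, bond orders sum to 2 (valence 2) → 0 H
  atom 15: C, bond orders sum to 1 (valence 4) → 3 H
Totals → C:11, H:18, O:2, S:2.
In Hill order: C11H18O2S2.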